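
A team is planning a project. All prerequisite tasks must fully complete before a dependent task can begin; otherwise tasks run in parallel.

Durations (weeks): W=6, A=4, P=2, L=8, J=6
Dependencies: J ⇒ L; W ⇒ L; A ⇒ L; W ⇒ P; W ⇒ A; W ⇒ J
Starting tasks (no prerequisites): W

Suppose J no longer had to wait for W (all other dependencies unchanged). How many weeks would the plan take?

With the dependency in place, W→J→L = 6+6+8 = 20 sets the finish at 20 weeks.
Without W→J, J's earliest start moves from 6 to 0.
After: W→A→L = 6+4+8 = 18 → 18 weeks.

18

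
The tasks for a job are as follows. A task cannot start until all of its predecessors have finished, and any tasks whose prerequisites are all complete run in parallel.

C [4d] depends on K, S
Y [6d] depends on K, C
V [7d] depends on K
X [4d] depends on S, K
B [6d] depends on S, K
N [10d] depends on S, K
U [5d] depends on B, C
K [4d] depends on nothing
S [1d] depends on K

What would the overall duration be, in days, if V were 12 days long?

Critical path before the change: K→S→B→U = 4+1+6+5 = 16 giving 16 days.
V has 5 days of float (longest path through it is 11).
That remains the longest chain; total 16 days.

16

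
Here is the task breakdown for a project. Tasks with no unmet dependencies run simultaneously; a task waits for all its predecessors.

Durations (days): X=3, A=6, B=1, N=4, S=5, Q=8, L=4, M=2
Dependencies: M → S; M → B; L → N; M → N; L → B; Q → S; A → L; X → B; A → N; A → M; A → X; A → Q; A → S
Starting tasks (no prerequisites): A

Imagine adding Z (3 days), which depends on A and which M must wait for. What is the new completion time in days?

19

Originally the plan takes 19 days.
With Z inserted, M now waits for max(A, Z).
New critical path: A→Q→S = 6+8+5 = 19 ⇒ 19 days.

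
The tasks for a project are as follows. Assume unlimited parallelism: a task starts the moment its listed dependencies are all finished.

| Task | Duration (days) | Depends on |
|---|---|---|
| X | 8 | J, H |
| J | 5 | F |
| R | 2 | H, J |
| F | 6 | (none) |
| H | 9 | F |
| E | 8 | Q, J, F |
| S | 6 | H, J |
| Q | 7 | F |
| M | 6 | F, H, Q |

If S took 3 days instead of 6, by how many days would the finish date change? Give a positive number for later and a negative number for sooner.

0

The binding path is F→H→X = 6+9+8 = 23; finish at 23 days.
The longest path through S is only 21 days, so S has float 2.
No other chain overtakes it, so the finish is 23 days.
Change in finish: 23 − 23 = +0 days.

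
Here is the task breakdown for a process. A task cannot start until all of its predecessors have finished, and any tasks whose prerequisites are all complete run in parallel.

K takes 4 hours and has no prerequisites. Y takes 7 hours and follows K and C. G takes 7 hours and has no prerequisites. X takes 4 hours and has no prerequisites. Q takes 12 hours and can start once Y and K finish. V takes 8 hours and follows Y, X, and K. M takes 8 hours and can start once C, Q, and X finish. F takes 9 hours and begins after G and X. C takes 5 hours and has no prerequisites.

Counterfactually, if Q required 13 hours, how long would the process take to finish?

33

Critical path before the change: C→Y→Q→M = 5+7+12+8 = 32 giving 32 hours.
Q is on the critical path; changing it to 13 makes that path 33 hours.
No other chain overtakes it, so the finish is 33 hours.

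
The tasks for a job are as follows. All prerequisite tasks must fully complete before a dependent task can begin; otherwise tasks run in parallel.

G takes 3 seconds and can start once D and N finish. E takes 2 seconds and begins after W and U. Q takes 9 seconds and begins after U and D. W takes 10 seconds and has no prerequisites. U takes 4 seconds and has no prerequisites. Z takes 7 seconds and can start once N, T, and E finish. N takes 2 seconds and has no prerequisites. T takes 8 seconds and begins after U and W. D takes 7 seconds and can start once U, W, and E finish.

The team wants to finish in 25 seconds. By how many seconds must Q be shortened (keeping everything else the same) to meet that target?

3

Current finish: 28 seconds; target: 25.
Q is on every critical path, so each second cut from Q cuts the finish by one (this holds down to a finish of 25).
Need 28 − 25 = 3 seconds off Q → Q becomes 6 seconds, finish becomes 25.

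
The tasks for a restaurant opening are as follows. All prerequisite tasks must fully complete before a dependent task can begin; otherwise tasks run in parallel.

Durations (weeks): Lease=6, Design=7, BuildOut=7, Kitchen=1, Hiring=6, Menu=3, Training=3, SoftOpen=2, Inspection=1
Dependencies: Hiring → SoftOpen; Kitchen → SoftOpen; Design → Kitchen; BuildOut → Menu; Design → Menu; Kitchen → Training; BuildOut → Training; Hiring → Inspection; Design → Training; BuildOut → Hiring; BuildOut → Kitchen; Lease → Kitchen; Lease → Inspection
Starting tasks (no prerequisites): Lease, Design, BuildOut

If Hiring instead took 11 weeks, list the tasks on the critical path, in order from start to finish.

BuildOut, Hiring, SoftOpen

Critical path before the change: BuildOut→Hiring→SoftOpen = 7+6+2 = 15 giving 15 weeks.
Since Hiring is critical, the +5 change carries straight to that chain (now 20 weeks).
That remains the longest chain; total 20 weeks.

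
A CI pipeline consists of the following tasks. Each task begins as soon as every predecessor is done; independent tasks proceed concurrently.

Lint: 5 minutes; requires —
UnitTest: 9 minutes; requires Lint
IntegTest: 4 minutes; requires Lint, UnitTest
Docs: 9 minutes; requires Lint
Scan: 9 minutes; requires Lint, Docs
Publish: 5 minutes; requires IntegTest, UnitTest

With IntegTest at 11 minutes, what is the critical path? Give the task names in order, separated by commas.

Actual critical path: Lint→UnitTest→IntegTest→Publish = 5+9+4+5 = 23 ⇒ 23 minutes.
IntegTest lies on that path, so at 11 minutes the path becomes 30 minutes.
The critical path is still Lint→UnitTest→IntegTest→Publish; finish is now 30 minutes.

Lint, UnitTest, IntegTest, Publish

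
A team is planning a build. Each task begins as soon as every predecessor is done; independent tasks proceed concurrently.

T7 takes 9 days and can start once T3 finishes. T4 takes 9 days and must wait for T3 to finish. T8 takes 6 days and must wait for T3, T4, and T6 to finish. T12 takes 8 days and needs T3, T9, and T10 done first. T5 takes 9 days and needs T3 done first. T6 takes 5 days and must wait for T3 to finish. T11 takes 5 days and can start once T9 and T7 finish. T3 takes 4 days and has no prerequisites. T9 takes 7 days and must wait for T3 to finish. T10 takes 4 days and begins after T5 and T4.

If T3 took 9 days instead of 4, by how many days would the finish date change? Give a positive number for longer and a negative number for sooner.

Actual critical path: T3→T4→T10→T12 = 4+9+4+8 = 25 ⇒ 25 days.
T3 is on the critical path; changing it to 9 makes that path 30 days.
That remains the longest chain; total 30 days.
Change in finish: 30 − 25 = +5 days.

5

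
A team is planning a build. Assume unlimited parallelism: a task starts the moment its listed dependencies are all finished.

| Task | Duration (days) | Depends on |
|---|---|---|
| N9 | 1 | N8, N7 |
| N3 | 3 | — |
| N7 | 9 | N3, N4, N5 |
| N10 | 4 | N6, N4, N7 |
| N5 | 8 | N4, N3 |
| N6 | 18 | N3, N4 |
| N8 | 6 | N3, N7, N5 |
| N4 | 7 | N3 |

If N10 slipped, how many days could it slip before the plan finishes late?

N3→N4→N5→N7→N8→N9 = 3+7+8+9+6+1 = 34 sets the makespan at 34 days.
Longest path through N10: 32 days (earliest finish 32, latest finish 34).
Float = 34 − 32 = 2.

2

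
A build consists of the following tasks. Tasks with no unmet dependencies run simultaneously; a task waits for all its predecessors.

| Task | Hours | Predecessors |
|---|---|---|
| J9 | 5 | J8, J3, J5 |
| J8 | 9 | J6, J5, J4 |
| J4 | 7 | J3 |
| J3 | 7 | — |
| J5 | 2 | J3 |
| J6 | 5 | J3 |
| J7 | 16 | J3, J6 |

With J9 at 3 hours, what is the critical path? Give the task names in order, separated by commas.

J3, J6, J7

The binding path is J3→J4→J8→J9 = 7+7+9+5 = 28; finish at 28 hours.
Since J9 is critical, the -2 change carries straight to that chain (now 26 hours).
Now J3→J6→J7 = 7+5+16 = 28 is longest, so the finish becomes 28 hours.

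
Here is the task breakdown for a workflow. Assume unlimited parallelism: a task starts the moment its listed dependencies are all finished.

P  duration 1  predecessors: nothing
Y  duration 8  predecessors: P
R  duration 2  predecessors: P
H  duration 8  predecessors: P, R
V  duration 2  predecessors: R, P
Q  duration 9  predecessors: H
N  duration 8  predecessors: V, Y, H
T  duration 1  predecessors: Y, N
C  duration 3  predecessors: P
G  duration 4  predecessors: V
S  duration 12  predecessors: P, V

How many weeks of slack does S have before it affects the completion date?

P→R→H→Q = 1+2+8+9 = 20 sets the makespan at 20 weeks.
Longest path through S: 17 weeks (earliest finish 17, latest finish 20).
Float = 20 − 17 = 3.

3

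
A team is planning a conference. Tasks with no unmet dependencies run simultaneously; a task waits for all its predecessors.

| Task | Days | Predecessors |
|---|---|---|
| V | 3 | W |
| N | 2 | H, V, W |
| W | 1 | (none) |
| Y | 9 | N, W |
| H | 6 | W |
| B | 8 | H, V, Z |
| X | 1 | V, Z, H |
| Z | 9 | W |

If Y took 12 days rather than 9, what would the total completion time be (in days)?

Actual critical path: W→H→N→Y = 1+6+2+9 = 18 ⇒ 18 days.
Since Y is critical, the +3 change carries straight to that chain (now 21 days).
No other chain overtakes it, so the finish is 21 days.

21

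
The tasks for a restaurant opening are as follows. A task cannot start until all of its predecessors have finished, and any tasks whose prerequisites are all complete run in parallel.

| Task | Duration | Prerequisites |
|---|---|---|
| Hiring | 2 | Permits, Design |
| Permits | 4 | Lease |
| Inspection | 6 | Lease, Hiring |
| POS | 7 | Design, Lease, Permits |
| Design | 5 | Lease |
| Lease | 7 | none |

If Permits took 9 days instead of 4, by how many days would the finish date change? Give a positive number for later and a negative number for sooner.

As given, the longest chain is Lease→Design→Hiring→Inspection = 7+5+2+6 = 20, so the finish is 20 days.
Permits has 1 day of float (longest path through it is 19).
Now Lease→Permits→Hiring→Inspection = 7+9+2+6 = 24 is longest, so the finish becomes 24 days.
Change in finish: 24 − 20 = +4 days.

4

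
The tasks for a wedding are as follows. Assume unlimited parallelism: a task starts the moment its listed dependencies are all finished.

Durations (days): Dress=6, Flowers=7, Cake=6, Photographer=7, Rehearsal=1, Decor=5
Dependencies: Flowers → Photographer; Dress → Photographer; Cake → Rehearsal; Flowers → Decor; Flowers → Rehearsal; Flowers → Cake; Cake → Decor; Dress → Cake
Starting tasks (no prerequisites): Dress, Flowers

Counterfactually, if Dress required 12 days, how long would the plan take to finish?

Baseline: Flowers→Cake→Decor = 7+6+5 = 18 → 18 days.
Dress has 1 day of float (longest path through it is 17).
The binding chain switches to Dress→Cake→Decor = 12+6+5 = 23; finish 23 days.

23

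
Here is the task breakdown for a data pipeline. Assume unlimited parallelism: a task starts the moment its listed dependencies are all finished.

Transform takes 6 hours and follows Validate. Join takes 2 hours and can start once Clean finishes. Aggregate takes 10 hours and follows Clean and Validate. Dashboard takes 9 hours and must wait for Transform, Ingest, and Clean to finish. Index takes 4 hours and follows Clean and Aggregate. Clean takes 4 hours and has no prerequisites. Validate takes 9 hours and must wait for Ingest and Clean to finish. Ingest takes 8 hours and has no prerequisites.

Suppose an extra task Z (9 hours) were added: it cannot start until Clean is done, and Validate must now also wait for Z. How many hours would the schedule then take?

37

Originally the schedule takes 32 hours.
With Z inserted, Validate now waits for max(Ingest, Clean, Z).
New critical path: Clean→Z→Validate→Transform→Dashboard = 4+9+9+6+9 = 37 ⇒ 37 hours.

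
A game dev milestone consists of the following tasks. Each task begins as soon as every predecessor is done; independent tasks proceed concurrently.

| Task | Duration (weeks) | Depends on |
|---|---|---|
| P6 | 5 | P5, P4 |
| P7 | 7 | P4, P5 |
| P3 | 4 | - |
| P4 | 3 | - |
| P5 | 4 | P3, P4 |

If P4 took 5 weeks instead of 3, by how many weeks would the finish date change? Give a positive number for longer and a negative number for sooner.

Critical path before the change: P3→P5→P7 = 4+4+7 = 15 giving 15 weeks.
The longest path through P4 is only 14 weeks, so P4 has float 1.
The binding chain switches to P4→P5→P7 = 5+4+7 = 16; finish 16 weeks.
Change in finish: 16 − 15 = +1 weeks.

1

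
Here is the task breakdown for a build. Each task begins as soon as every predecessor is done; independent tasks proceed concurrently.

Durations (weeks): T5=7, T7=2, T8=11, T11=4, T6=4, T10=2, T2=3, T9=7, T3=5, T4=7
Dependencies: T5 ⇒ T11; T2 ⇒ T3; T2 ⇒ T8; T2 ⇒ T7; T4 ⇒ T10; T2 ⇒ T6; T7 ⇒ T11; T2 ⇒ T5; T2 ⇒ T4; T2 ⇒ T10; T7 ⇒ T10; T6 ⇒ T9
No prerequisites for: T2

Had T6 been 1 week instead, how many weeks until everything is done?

14

As given, the longest chain is T2→T6→T9 = 3+4+7 = 14, so the finish is 14 weeks.
T6 lies on that path, so at 1 week the path becomes 11 weeks.
Now T2→T5→T11 = 3+7+4 = 14 is longest, so the finish becomes 14 weeks.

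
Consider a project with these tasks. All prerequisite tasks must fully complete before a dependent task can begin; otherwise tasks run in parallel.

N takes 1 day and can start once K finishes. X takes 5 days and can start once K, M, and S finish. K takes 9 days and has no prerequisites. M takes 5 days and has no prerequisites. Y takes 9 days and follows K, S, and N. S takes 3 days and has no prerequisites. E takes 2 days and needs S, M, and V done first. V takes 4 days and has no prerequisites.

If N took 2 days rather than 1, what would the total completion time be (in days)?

The binding path is K→N→Y = 9+1+9 = 19; finish at 19 days.
N lies on that path, so at 2 days the path becomes 20 days.
That remains the longest chain; total 20 days.

20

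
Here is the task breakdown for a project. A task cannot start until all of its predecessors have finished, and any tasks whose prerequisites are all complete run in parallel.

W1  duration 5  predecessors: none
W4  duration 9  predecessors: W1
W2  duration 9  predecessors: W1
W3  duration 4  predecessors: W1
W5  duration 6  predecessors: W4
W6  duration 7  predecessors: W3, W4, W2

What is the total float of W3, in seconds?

5

The longest chain is W1→W2→W6 = 5+9+7 = 21; overall finish 21 seconds.
The longest chain containing W3 totals 16 seconds.
Slack of W3 = 10 − 5 = 5 seconds.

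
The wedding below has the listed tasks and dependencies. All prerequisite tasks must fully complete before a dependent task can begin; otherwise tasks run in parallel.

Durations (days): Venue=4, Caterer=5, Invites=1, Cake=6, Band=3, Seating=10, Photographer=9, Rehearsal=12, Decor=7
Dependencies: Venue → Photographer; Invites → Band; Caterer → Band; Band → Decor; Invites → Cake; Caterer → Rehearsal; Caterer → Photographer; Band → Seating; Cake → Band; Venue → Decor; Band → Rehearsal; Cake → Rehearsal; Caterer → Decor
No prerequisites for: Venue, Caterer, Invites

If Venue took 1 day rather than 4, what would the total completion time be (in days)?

Critical path before the change: Invites→Cake→Band→Rehearsal = 1+6+3+12 = 22 giving 22 days.
Venue is off the critical path — its longest chain is 13 days, giving 9 of slack.
That remains the longest chain; total 22 days.

22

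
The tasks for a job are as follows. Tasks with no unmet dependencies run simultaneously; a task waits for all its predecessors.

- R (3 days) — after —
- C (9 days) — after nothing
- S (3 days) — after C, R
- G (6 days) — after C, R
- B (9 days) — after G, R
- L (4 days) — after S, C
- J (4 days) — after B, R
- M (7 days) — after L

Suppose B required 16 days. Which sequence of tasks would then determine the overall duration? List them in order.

The binding path is C→G→B→J = 9+6+9+4 = 28; finish at 28 days.
B is on the critical path; changing it to 16 makes that path 35 days.
No other chain overtakes it, so the finish is 35 days.

C, G, B, J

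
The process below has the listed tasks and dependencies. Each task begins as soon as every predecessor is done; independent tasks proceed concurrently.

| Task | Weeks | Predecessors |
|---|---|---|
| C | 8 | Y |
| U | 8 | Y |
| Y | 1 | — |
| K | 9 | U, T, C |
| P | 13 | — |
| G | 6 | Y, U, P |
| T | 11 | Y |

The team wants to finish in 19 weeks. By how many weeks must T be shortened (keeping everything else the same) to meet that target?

Current finish: 21 weeks; target: 19.
T is on every critical path, so each week cut from T cuts the finish by one (this holds down to a finish of 19).
Need 21 − 19 = 2 weeks off T → T becomes 9 weeks, finish becomes 19.

2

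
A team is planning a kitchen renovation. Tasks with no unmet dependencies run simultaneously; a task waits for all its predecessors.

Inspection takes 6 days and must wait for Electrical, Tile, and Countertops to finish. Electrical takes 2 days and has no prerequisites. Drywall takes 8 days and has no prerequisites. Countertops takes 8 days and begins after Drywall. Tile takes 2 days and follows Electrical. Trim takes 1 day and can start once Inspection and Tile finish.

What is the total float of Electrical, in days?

Critical path: Drywall→Countertops→Inspection→Trim = 8+8+6+1 = 23, so the finish is 23 days.
Electrical finishes as early as 2 and must finish by 14.
So Electrical can slip 14 − 2 = 12 days.

12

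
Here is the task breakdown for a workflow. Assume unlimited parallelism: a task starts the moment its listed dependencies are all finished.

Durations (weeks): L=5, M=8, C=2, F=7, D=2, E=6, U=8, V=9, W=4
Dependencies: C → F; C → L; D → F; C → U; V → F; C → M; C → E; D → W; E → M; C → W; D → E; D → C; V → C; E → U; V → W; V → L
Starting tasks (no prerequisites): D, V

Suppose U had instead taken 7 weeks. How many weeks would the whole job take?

25

As given, the longest chain is V→C→E→U = 9+2+6+8 = 25, so the finish is 25 weeks.
U lies on that path, so at 7 weeks the path becomes 24 weeks.
The binding chain switches to V→C→E→M = 9+2+6+8 = 25; finish 25 weeks.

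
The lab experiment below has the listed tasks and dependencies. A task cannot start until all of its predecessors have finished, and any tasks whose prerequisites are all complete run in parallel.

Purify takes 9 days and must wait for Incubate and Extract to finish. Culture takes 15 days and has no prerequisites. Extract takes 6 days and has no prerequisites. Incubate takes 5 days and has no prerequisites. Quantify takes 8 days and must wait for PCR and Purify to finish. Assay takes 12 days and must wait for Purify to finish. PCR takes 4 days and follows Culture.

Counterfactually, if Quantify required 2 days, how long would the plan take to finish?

27

As given, the longest chain is Culture→PCR→Quantify = 15+4+8 = 27, so the finish is 27 days.
Quantify is on the critical path; changing it to 2 makes that path 21 days.
Now Extract→Purify→Assay = 6+9+12 = 27 is longest, so the finish becomes 27 days.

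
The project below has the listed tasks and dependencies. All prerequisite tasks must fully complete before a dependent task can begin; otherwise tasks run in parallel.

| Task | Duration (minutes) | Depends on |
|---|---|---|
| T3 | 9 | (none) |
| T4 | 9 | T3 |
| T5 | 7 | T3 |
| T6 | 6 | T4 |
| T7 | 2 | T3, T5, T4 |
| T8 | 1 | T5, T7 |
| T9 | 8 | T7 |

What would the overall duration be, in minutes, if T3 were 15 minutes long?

Baseline: T3→T4→T7→T9 = 9+9+2+8 = 28 → 28 minutes.
T3 lies on that path, so at 15 minutes the path becomes 34 minutes.
No other chain overtakes it, so the finish is 34 minutes.

34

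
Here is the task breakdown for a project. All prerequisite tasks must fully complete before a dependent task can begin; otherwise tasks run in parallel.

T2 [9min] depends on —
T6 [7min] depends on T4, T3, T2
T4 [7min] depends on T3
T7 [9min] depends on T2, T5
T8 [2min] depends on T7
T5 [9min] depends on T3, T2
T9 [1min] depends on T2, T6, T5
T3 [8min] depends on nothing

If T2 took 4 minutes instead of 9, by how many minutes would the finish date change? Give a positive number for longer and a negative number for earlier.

-1

The binding path is T2→T5→T7→T8 = 9+9+9+2 = 29; finish at 29 minutes.
T2 lies on that path, so at 4 minutes the path becomes 24 minutes.
New critical path: T3→T5→T7→T8 = 8+9+9+2 = 28 ⇒ 28 minutes.
Change in finish: 28 − 29 = -1 minutes.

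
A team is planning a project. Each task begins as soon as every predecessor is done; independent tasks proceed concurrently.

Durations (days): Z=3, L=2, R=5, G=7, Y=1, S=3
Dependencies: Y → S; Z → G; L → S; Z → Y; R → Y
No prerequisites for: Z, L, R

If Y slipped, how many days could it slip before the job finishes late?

1

The longest chain is Z→G = 3+7 = 10; overall finish 10 days.
Longest path through Y: 9 days (earliest finish 6, latest finish 7).
So Y can slip 7 − 6 = 1 day.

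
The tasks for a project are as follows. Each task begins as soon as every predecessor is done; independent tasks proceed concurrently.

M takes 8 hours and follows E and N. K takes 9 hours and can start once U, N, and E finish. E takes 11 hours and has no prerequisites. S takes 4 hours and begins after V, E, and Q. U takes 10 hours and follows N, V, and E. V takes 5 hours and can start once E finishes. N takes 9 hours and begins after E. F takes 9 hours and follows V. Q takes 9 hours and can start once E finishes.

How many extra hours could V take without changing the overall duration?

4

E→N→U→K = 11+9+10+9 = 39 sets the makespan at 39 hours.
Longest path through V: 35 hours (earliest finish 16, latest finish 20).
So V can slip 20 − 16 = 4 hours.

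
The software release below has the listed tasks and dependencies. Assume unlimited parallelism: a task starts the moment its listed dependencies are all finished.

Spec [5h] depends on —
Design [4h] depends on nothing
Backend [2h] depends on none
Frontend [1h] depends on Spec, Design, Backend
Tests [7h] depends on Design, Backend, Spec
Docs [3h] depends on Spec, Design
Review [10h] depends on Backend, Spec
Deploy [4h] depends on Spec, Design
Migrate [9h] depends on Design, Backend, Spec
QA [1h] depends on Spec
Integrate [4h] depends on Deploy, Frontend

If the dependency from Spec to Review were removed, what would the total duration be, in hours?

14

Before: longest chain Spec→Review = 5+10 = 15, finish 15.
Without Spec→Review, Review's earliest start moves from 5 to 2.
New critical path: Spec→Migrate = 5+9 = 14 ⇒ 14 hours.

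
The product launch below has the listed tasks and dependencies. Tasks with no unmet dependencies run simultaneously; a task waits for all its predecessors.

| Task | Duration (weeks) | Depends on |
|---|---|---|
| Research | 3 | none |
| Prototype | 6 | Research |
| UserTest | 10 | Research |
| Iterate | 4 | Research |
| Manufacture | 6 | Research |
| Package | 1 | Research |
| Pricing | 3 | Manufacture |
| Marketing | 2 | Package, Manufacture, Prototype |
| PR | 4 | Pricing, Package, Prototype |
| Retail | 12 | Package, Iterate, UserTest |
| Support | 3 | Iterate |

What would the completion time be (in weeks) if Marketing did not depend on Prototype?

Original critical path: Research→UserTest→Retail = 3+10+12 = 25 ⇒ 25 weeks.
Dropping Prototype→Marketing doesn't change Marketing's earliest start (9); another predecessor still binds.
The longest chain is now Research→UserTest→Retail = 3+10+12 = 25, so the schedule takes 25 weeks.

25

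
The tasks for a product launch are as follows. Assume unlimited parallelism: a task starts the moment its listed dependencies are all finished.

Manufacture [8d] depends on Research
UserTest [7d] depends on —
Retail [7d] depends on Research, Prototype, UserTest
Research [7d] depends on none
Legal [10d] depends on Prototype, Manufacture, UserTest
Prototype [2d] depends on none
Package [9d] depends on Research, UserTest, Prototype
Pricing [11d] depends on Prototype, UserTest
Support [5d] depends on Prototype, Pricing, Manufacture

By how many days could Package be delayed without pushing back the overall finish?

Critical path: Research→Manufacture→Legal = 7+8+10 = 25, so the finish is 25 days.
Package finishes as early as 16 and must finish by 25.
Slack of Package = 16 − 7 = 9 days.

9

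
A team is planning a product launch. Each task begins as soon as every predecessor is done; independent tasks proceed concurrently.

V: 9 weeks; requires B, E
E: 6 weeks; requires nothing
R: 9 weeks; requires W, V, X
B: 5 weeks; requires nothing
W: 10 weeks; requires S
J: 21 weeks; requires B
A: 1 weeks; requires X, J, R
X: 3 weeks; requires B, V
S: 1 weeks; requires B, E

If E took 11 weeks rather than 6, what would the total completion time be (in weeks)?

As given, the longest chain is E→V→X→R→A = 6+9+3+9+1 = 28, so the finish is 28 weeks.
Since E is critical, the +5 change carries straight to that chain (now 33 weeks).
The critical path is still E→V→X→R→A; finish is now 33 weeks.

33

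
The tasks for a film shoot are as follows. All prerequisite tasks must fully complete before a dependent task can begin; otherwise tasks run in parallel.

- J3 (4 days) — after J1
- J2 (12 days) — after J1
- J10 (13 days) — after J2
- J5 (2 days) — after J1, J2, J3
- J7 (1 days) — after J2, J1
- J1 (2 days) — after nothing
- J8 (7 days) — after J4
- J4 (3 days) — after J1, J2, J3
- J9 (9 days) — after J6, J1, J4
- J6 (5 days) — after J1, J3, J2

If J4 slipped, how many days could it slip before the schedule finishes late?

2

Critical path: J1→J2→J6→J9 = 2+12+5+9 = 28, so the finish is 28 days.
The longest chain containing J4 totals 26 days.
So J4 can slip 19 − 17 = 2 days.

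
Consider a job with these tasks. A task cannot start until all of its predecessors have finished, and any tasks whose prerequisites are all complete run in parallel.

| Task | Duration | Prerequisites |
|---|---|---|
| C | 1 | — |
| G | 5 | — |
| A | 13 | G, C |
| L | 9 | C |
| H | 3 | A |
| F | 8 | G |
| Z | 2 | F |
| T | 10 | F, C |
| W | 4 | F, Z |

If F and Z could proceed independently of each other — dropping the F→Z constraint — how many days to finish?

23

Original critical path: G→F→T = 5+8+10 = 23 ⇒ 23 days.
Without F→Z, Z's earliest start moves from 13 to 0.
New critical path: G→F→T = 5+8+10 = 23 ⇒ 23 days.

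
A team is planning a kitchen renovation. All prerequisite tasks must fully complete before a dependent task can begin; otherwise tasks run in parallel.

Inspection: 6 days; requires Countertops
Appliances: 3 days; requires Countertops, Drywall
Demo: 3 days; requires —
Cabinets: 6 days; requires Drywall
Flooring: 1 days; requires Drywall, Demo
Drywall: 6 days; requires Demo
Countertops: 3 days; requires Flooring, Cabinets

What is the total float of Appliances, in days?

Demo→Drywall→Cabinets→Countertops→Inspection = 3+6+6+3+6 = 24 sets the makespan at 24 days.
Appliances finishes as early as 21 and must finish by 24.
Slack of Appliances = 21 − 18 = 3 days.

3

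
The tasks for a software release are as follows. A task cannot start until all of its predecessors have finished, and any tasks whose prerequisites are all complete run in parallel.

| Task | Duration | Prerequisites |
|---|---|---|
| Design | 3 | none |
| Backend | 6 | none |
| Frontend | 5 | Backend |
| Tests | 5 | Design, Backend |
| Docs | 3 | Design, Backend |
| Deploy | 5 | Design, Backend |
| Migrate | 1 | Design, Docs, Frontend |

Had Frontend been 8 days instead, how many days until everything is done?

15

As given, the longest chain is Backend→Frontend→Migrate = 6+5+1 = 12, so the finish is 12 days.
Frontend is on the critical path; changing it to 8 makes that path 15 days.
That remains the longest chain; total 15 days.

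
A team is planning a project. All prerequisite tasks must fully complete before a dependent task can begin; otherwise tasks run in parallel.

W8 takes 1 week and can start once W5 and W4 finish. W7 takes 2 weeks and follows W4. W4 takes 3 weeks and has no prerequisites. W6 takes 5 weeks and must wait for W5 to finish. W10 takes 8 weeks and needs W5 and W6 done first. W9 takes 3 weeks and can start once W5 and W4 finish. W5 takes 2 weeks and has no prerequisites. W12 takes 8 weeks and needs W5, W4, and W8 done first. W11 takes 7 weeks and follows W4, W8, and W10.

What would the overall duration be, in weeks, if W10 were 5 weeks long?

Critical path before the change: W5→W6→W10→W11 = 2+5+8+7 = 22 giving 22 weeks.
W10 is on the critical path; changing it to 5 makes that path 19 weeks.
That remains the longest chain; total 19 weeks.

19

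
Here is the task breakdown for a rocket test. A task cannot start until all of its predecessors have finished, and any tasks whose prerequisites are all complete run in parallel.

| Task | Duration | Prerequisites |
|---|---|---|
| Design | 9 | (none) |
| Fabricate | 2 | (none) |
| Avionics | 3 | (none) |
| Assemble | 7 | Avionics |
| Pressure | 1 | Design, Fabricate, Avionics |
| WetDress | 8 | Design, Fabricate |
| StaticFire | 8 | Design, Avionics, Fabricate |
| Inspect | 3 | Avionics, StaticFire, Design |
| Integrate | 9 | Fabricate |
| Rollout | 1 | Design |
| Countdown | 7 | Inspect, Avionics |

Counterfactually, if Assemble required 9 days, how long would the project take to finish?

As given, the longest chain is Design→StaticFire→Inspect→Countdown = 9+8+3+7 = 27, so the finish is 27 days.
The longest path through Assemble is only 10 days, so Assemble has float 17.
The critical path is still Design→StaticFire→Inspect→Countdown; finish is now 27 days.

27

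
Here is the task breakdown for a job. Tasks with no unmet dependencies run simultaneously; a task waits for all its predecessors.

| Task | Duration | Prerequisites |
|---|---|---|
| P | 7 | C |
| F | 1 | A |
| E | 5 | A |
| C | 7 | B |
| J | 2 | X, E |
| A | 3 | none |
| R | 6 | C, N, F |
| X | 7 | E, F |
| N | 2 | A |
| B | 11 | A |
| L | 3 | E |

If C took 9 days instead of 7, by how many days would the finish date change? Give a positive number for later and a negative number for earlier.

As given, the longest chain is A→B→C→P = 3+11+7+7 = 28, so the finish is 28 days.
C is on the critical path; changing it to 9 makes that path 30 days.
The critical path is still A→B→C→P; finish is now 30 days.
Change in finish: 30 − 28 = +2 days.

2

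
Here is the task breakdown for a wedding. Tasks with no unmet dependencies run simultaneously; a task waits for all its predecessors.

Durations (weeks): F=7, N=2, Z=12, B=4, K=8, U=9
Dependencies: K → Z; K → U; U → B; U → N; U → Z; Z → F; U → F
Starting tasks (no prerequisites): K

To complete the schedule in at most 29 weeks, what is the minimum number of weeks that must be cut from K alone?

7

Current finish: 36 weeks; target: 29.
K is on every critical path, so each week cut from K cuts the finish by one (this holds down to a finish of 29).
Need 36 − 29 = 7 weeks off K → K becomes 1 week, finish becomes 29.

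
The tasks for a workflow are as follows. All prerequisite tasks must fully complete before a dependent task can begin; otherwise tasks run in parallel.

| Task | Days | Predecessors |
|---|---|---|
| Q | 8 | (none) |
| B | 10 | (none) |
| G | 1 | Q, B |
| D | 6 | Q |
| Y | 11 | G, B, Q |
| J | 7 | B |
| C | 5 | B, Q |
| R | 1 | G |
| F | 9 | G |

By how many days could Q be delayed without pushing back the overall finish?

2

The longest chain is B→G→Y = 10+1+11 = 22; overall finish 22 days.
Longest path through Q: 20 days (earliest finish 8, latest finish 10).
Float = 22 − 20 = 2.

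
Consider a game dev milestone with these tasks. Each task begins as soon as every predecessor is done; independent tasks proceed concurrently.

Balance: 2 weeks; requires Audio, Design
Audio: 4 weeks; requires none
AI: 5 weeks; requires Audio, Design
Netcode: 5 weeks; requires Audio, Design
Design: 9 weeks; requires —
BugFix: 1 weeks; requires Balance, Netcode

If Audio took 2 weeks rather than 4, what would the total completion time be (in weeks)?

15

As given, the longest chain is Design→Netcode→BugFix = 9+5+1 = 15, so the finish is 15 weeks.
The longest path through Audio is only 10 weeks, so Audio has float 5.
No other chain overtakes it, so the finish is 15 weeks.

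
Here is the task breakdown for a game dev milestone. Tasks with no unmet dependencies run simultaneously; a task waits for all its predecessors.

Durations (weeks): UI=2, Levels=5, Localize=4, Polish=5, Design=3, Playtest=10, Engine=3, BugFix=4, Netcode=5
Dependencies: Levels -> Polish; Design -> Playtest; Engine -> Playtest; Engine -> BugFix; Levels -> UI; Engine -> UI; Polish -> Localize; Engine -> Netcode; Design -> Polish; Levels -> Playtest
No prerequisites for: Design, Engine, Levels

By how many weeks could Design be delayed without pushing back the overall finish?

The longest chain is Levels→Playtest = 5+10 = 15; overall finish 15 weeks.
Longest path through Design: 13 weeks (earliest finish 3, latest finish 5).
So Design can slip 5 − 3 = 2 weeks.

2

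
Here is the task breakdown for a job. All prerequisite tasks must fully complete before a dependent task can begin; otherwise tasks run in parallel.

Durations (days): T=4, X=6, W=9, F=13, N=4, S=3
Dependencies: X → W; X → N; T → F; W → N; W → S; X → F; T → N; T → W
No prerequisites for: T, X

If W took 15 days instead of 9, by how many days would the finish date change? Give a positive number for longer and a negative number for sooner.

6

The binding path is X→W→N = 6+9+4 = 19; finish at 19 days.
Since W is critical, the +6 change carries straight to that chain (now 25 days).
The critical path is still X→W→N; finish is now 25 days.
Change in finish: 25 − 19 = +6 days.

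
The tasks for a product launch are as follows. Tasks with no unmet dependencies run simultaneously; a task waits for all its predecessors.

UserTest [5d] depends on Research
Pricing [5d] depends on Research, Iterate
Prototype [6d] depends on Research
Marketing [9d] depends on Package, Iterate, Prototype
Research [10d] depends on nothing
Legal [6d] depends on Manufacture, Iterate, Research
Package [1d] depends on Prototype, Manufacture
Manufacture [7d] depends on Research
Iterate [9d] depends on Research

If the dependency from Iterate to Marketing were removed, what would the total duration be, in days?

27

Original critical path: Research→Iterate→Marketing = 10+9+9 = 28 ⇒ 28 days.
Without Iterate→Marketing, Marketing's earliest start moves from 19 to 18.
After: Research→Manufacture→Package→Marketing = 10+7+1+9 = 27 → 27 days.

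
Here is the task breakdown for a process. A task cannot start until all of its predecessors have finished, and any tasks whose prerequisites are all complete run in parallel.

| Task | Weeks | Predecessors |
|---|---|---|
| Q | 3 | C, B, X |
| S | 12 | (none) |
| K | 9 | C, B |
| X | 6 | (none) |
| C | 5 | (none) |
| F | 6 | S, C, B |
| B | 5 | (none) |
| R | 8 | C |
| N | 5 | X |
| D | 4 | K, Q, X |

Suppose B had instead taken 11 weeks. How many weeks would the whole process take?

24

As given, the longest chain is B→K→D = 5+9+4 = 18, so the finish is 18 weeks.
B is on the critical path; changing it to 11 makes that path 24 weeks.
That remains the longest chain; total 24 weeks.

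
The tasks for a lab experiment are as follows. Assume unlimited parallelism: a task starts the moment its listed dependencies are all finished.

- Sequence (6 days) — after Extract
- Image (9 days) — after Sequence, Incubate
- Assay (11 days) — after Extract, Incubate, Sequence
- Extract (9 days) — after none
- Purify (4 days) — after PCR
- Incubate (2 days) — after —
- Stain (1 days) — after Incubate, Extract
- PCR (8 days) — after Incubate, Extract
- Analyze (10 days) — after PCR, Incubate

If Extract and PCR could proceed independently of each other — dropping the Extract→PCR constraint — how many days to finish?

Before: longest chain Extract→PCR→Analyze = 9+8+10 = 27, finish 27.
Without Extract→PCR, PCR's earliest start moves from 9 to 2.
After: Extract→Sequence→Assay = 9+6+11 = 26 → 26 days.

26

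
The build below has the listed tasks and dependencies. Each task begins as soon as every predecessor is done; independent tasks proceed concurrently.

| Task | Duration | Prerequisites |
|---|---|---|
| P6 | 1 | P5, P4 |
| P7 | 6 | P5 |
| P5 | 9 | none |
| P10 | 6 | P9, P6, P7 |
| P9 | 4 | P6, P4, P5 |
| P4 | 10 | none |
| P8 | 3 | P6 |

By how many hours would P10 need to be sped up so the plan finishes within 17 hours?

4

Current finish: 21 hours; target: 17.
P10 is on every critical path, so each hour cut from P10 cuts the finish by one (this holds down to a finish of 16).
Need 21 − 17 = 4 hours off P10 → P10 becomes 2 hours, finish becomes 17.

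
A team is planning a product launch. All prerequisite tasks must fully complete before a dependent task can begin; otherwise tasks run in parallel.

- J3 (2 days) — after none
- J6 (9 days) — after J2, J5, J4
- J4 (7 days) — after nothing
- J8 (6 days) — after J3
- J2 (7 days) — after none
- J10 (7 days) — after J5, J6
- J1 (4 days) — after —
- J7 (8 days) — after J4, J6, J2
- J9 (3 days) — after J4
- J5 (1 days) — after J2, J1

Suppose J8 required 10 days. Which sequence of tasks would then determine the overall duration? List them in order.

Baseline: J2→J5→J6→J7 = 7+1+9+8 = 25 → 25 days.
The longest path through J8 is only 8 days, so J8 has float 17.
No other chain overtakes it, so the finish is 25 days.

J2, J5, J6, J7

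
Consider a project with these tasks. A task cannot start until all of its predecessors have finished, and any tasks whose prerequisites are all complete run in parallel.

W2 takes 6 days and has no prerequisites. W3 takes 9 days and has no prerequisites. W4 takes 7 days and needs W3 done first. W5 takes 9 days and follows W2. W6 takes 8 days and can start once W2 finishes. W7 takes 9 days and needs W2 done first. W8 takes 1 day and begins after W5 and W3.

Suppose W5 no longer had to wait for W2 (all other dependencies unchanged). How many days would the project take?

Original critical path: W2→W5→W8 = 6+9+1 = 16 ⇒ 16 days.
Without W2→W5, W5's earliest start moves from 6 to 0.
The longest chain is now W3→W4 = 9+7 = 16, so the project takes 16 days.

16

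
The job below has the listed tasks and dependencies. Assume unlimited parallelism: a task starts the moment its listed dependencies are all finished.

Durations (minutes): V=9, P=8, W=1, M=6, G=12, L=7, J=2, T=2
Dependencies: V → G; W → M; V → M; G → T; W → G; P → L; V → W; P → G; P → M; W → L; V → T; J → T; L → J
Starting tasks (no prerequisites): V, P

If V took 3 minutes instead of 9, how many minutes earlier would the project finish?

As given, the longest chain is V→W→G→T = 9+1+12+2 = 24, so the finish is 24 minutes.
V lies on that path, so at 3 minutes the path becomes 18 minutes.
The binding chain switches to P→G→T = 8+12+2 = 22; finish 22 minutes.
Change in finish: 22 − 24 = -2 minutes.

2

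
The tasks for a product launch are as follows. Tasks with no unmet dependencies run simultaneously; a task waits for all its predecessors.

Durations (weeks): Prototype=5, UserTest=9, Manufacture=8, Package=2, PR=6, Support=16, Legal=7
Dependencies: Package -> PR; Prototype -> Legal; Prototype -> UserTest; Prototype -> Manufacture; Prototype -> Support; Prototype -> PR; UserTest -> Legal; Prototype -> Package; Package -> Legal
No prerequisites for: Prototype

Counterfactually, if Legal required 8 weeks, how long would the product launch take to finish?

22

As given, the longest chain is Prototype→UserTest→Legal = 5+9+7 = 21, so the finish is 21 weeks.
Since Legal is critical, the +1 change carries straight to that chain (now 22 weeks).
That remains the longest chain; total 22 weeks.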